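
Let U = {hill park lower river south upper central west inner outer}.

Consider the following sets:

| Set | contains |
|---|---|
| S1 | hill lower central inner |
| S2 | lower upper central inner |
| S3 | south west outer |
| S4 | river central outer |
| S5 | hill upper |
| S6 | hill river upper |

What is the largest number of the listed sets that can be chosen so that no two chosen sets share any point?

S4, S5 are pairwise disjoint (S4={river,central,outer}; S5={hill,upper}).
Every remaining set overlaps one of these, and no 3 of the listed sets are pairwise disjoint, so 2 is the maximum.

2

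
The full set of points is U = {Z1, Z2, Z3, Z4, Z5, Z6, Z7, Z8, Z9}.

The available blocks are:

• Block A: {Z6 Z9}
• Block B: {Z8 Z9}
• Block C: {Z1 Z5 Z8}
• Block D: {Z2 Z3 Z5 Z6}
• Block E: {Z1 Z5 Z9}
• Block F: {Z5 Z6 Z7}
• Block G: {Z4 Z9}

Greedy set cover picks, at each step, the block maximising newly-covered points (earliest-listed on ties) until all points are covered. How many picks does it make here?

5

Greedy: pick D (covers 4 new) → pick B (covers 2 new) → pick C (covers 1 new) → pick F (covers 1 new) → pick G (covers 1 new). Total picks: 5.
(The true minimum cover uses only 4 blocks, so greedy is not optimal here.)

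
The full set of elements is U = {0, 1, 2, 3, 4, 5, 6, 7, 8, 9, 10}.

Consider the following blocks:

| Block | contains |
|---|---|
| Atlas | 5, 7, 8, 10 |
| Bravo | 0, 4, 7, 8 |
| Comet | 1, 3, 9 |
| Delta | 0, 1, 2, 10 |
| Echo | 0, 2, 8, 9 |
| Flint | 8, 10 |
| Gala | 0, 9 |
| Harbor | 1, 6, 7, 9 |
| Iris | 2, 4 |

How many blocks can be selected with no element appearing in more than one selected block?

Comet, Flint, Iris are pairwise disjoint (Comet={1,3,9}; Flint={8,10}; Iris={2,4}).
Every remaining block overlaps one of these, and no 4 of the listed blocks are pairwise disjoint, so 3 is the maximum.

3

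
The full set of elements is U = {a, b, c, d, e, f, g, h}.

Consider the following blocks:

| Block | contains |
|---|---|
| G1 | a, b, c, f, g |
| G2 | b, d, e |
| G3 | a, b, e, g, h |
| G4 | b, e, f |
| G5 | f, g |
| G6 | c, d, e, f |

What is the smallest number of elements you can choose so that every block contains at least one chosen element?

The 2 elements {b, f} hit every block.
The blocks G2, G5 are pairwise disjoint, so any hitting set needs a separate element for each — at least 2. Hence 2 is optimal.

2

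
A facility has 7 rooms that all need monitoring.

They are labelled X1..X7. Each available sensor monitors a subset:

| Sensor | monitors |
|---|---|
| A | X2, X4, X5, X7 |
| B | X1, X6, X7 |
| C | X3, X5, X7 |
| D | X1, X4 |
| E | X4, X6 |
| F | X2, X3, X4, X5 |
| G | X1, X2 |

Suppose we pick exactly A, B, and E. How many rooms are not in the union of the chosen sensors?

Union of A, B, E = {X1, X2, X4, X5, X6, X7}.
Not covered: X3 — 1 room.

1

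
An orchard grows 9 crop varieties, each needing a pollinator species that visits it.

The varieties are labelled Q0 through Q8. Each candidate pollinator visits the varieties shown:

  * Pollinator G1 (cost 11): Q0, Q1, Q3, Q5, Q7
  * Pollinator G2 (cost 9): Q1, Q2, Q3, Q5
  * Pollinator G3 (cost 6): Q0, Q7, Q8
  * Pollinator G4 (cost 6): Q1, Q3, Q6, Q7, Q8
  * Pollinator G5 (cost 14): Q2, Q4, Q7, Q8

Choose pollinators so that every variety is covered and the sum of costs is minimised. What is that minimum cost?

31

G1, G4, G5 together cover every variety (G1 ∪ G4 ∪ G5 = {Q0, Q1, Q2, Q3, Q4, Q5, Q6, Q7, Q8}); total cost 11 + 6 + 14 = 31.
The greedy pick G4, G2, G3, G5 costs 35; no covering selection beats 31.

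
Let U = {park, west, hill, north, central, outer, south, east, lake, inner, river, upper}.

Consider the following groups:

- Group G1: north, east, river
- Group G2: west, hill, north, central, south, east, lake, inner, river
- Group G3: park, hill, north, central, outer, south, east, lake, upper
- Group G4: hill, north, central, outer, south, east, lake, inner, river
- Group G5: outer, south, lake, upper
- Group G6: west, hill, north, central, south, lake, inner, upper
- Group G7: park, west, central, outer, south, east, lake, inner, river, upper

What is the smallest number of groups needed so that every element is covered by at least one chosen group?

G4 and G7 together: G4 ∪ G7 = {park, west, hill, north, central, outer, south, east, lake, inner, river, upper} — every element is covered.
No single group has all 12 elements (the largest, G7, has 10), so 2 is optimal.

2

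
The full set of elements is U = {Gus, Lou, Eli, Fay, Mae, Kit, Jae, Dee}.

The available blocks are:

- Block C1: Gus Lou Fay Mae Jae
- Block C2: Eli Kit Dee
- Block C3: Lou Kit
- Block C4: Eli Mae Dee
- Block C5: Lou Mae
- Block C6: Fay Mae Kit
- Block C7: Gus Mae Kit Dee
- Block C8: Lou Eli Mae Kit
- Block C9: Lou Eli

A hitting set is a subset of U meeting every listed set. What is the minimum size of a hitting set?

3

Take H = {Lou, Fay, Dee}. Each listed block contains at least one of these, so H is a hitting set of size 3.
No choice of 2 elements meets every block, so 3 is the minimum.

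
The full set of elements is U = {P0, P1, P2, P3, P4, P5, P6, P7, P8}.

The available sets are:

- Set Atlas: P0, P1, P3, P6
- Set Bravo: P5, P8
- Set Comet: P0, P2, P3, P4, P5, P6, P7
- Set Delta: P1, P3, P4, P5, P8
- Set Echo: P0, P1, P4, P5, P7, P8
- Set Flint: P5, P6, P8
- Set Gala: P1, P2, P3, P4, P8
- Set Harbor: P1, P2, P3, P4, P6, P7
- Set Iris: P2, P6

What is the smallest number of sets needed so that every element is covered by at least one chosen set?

Take {Comet, Delta}. Their union is {P0, P1, P2, P3, P4, P5, P6, P7, P8}, which is all 9 elements.
No single set has all 9 elements (the largest, Comet, has 7), so 2 is optimal.

2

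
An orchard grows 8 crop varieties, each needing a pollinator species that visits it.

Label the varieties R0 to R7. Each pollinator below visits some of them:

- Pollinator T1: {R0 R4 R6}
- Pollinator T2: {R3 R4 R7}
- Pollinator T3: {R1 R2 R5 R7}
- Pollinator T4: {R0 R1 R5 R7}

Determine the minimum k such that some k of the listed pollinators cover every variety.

Take {T1, T2, T3}. Their union is {R0, R1, R2, R3, R4, R5, R6, R7}, which is all 8 varieties.
Only T3 contains R2, so T3 is forced; the remaining 4 varieties need at least 2 more pollinators (each remaining pollinator adds at most 3) — so at least 3 pollinators are needed, and 3 is optimal.

3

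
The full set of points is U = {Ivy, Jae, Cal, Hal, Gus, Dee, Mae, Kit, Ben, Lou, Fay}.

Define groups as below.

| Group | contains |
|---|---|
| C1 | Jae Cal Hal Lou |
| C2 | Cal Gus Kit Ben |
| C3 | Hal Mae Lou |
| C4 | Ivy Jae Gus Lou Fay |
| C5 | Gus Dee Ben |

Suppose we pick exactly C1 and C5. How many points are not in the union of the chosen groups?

Union of C1, C5 = {Jae, Cal, Hal, Gus, Dee, Ben, Lou}.
Not covered: Ivy, Mae, Kit, Fay — 4 points.

4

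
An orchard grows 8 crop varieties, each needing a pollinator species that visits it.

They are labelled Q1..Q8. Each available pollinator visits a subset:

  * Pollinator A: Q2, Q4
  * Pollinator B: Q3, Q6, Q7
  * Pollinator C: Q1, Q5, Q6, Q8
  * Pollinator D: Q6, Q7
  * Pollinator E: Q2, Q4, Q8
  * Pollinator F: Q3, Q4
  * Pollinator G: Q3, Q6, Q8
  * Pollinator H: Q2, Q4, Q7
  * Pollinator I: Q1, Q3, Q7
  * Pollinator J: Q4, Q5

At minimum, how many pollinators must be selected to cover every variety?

3

Take {B, C, H}. Their union is {Q1, Q2, Q3, Q4, Q5, Q6, Q7, Q8}, which is all 8 varieties.
No 2 of the 10 pollinators cover everything (all 45 combinations miss at least one variety), so 3 is optimal.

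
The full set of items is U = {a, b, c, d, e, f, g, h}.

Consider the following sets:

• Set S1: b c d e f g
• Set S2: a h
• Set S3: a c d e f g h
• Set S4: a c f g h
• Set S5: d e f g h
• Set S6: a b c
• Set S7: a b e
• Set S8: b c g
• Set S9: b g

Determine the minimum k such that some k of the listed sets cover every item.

2

S3 and S6 together: S3 ∪ S6 = {a, b, c, d, e, f, g, h} — every item is covered.
No single set has all 8 items (the largest, S3, has 7), so 2 is optimal.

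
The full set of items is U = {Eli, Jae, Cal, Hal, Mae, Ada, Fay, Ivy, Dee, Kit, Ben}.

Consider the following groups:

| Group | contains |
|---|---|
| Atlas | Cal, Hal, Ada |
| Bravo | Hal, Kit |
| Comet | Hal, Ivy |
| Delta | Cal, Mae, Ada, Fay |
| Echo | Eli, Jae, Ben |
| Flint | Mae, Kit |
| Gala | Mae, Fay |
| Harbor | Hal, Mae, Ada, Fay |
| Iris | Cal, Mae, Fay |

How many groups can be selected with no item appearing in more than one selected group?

Bravo, Echo, Iris are pairwise disjoint (Bravo={Hal,Kit}; Echo={Eli,Jae,Ben}; Iris={Cal,Mae,Fay}).
Every remaining group overlaps one of these, and no 4 of the listed groups are pairwise disjoint, so 3 is the maximum.

3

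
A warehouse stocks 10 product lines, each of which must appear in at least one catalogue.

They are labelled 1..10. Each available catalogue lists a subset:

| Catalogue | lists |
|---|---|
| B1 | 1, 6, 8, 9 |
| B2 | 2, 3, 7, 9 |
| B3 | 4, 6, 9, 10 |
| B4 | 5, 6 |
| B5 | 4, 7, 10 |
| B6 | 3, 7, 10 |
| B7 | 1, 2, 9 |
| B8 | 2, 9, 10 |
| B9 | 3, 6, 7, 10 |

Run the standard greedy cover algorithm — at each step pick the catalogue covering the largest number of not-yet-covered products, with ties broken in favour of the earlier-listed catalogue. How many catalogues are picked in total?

Greedy: pick B1 (covers 4 new) → pick B2 (covers 3 new) → pick B3 (covers 2 new) → pick B4 (covers 1 new). Total picks: 4.

4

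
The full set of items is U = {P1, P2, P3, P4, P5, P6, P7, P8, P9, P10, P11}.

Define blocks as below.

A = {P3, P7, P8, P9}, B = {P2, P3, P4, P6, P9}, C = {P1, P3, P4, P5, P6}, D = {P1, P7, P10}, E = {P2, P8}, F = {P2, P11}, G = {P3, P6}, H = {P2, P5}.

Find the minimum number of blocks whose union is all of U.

4

A and C and D and F together: A ∪ C ∪ D ∪ F = {P1, P2, P3, P4, P5, P6, P7, P8, P9, P10, P11} — every item is covered.
No 3 of the 8 blocks cover everything (all 56 combinations miss at least one item), so 4 is optimal.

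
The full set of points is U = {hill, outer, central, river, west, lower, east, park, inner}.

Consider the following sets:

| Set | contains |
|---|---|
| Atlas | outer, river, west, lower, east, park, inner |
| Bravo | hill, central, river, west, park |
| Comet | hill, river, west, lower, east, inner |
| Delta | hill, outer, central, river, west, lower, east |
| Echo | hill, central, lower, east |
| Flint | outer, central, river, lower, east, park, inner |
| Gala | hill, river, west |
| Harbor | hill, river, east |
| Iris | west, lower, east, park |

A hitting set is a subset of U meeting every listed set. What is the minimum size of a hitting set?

2

H = {river, lower} meets every set (each contains at least one member of H), and |H| = 2.
No single point lies in every set, so at least 2 are needed and 2 is optimal.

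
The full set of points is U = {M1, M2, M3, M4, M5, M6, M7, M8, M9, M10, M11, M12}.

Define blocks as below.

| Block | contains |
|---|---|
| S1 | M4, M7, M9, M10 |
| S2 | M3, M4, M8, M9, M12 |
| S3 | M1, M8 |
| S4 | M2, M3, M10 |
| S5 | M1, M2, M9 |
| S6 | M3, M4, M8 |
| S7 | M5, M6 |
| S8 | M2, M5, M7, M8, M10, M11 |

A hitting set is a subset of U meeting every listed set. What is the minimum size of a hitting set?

Take H = {M2, M6, M7, M8}. Each listed block contains at least one of these, so H is a hitting set of size 4.
No choice of 3 points meets every block, so 4 is the minimum.

4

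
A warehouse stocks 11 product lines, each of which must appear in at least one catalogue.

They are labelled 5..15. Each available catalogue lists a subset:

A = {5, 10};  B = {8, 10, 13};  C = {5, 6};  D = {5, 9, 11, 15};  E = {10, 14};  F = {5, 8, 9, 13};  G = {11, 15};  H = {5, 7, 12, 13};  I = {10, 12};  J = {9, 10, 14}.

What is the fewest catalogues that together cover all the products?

C and D and E and F and H together: C ∪ D ∪ E ∪ F ∪ H = {5, 6, 7, 8, 9, 10, 11, 12, 13, 14, 15} — every product is covered.
No 4 of the 10 catalogues cover everything (all 210 combinations miss at least one product), so 5 is optimal.

5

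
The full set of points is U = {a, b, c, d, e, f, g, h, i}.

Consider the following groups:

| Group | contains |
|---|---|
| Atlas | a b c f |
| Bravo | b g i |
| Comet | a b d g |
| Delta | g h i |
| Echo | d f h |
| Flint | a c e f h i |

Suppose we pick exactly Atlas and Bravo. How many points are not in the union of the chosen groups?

3

Union of Atlas, Bravo = {a, b, c, f, g, i}.
Not covered: d, e, h — 3 points.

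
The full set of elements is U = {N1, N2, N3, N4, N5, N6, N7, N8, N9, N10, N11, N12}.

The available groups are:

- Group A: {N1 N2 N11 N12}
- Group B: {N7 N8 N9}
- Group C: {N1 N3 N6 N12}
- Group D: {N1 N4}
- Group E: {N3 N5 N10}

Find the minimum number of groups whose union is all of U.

5

A, B, C, D, and E cover everything between them: the union {N1, N2, N3, N4, N5, N6, N7, N8, N9, N10, N11, N12} is all of U.
Only D contains N4, so D is forced; the remaining 10 elements need at least 4 more groups (each remaining group adds at most 3) — so at least 5 groups are needed, and 5 is optimal.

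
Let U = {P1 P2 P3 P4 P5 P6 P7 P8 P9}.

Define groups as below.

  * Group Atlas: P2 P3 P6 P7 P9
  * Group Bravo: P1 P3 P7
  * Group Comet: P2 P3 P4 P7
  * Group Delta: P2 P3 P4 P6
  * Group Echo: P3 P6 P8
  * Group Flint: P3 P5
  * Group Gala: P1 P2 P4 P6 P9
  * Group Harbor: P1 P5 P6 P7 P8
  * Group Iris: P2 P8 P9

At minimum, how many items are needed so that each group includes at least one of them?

3

Take H = {P3, P6, P9}. Each listed group contains at least one of these, so H is a hitting set of size 3.
No choice of 2 items meets every group, so 3 is the minimum.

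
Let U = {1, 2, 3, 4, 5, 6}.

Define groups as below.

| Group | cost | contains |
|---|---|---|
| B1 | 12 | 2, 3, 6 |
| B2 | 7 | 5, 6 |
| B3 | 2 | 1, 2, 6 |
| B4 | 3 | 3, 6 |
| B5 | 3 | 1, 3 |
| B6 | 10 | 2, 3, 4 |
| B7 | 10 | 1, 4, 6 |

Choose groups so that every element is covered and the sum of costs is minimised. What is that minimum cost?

19

B2, B3, B6 together cover every element (B2 ∪ B3 ∪ B6 = {1, 2, 3, 4, 5, 6}); total cost 7 + 2 + 10 = 19.
The greedy pick B3, B4, B2, B6 costs 22; no covering selection beats 19.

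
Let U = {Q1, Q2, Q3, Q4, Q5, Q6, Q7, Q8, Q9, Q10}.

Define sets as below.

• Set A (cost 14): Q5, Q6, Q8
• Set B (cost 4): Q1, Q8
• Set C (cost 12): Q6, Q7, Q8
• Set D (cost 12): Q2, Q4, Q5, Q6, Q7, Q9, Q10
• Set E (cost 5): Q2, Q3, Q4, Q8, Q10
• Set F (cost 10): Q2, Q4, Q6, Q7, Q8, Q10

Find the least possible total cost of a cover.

B, D, E together cover every point (B ∪ D ∪ E = {Q1, Q2, Q3, Q4, Q5, Q6, Q7, Q8, Q9, Q10}); total cost 4 + 12 + 5 = 21.
No covering selection has total cost below 21.

21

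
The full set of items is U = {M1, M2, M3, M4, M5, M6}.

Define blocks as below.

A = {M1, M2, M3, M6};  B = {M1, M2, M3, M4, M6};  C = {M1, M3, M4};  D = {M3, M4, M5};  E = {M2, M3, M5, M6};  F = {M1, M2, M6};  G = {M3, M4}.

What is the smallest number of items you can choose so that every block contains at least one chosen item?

2

H = {M3, M6} meets every block (each contains at least one member of H), and |H| = 2.
The blocks F, G are pairwise disjoint, so any hitting set needs a separate item for each — at least 2. Hence 2 is optimal.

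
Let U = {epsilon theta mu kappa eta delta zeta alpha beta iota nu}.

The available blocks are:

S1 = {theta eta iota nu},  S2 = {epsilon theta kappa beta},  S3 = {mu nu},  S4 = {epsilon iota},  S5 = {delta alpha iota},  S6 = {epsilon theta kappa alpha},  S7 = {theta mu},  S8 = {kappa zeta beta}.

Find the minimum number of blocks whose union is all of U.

5

S1, S3, S4, S5, and S8 cover everything between them: the union {epsilon, theta, mu, kappa, eta, delta, zeta, alpha, beta, iota, nu} is all of U.
No 4 of the 8 blocks cover everything (all 70 combinations miss at least one point), so 5 is optimal.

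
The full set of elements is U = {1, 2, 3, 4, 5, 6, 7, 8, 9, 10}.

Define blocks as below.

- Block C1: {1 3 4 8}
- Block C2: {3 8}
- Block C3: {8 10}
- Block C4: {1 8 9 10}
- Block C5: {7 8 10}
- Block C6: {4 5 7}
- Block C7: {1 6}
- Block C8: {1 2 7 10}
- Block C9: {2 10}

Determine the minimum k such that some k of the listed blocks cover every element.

C2 and C4 and C6 and C7 and C9 together: C2 ∪ C4 ∪ C6 ∪ C7 ∪ C9 = {1, 2, 3, 4, 5, 6, 7, 8, 9, 10} — every element is covered.
No 4 of the 9 blocks cover everything (all 126 combinations miss at least one element), so 5 is optimal.

5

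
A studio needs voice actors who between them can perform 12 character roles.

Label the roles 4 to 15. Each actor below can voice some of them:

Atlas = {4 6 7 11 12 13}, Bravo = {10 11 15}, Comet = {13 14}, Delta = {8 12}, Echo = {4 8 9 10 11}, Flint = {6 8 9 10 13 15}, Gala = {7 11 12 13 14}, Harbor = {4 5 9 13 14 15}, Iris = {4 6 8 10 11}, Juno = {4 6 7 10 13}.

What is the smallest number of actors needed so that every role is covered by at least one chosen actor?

3

Atlas and Harbor and Iris together: Atlas ∪ Harbor ∪ Iris = {4, 5, 6, 7, 8, 9, 10, 11, 12, 13, 14, 15} — every role is covered.
Only Harbor contains 5, so Harbor is forced; the remaining 6 roles need at least 2 more actors (each remaining actor adds at most 4) — so at least 3 actors are needed, and 3 is optimal.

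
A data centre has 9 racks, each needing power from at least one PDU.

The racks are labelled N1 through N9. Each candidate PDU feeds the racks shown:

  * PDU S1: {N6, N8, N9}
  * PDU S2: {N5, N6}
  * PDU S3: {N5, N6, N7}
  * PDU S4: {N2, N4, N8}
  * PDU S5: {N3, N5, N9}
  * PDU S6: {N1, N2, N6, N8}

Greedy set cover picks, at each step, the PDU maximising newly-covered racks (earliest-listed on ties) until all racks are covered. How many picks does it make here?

Greedy: pick S6 (covers 4 new) → pick S5 (covers 3 new) → pick S3 (covers 1 new) → pick S4 (covers 1 new). Total picks: 4.

4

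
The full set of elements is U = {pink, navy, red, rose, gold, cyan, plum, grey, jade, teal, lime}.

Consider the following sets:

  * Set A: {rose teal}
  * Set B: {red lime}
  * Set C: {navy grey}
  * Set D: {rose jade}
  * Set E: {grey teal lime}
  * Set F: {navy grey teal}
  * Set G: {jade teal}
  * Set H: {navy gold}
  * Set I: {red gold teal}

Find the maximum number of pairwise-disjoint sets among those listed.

3

C, D, I are pairwise disjoint (C={navy,grey}; D={rose,jade}; I={red,gold,teal}).
Every remaining set overlaps one of these, and no 4 of the listed sets are pairwise disjoint, so 3 is the maximum.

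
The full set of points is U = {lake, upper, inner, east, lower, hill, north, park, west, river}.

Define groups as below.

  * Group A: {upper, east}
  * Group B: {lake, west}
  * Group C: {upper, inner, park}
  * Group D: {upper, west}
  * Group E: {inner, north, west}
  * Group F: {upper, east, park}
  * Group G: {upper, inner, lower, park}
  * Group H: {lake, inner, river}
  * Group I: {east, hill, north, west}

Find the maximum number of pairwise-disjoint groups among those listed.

2

A, B are pairwise disjoint (A={upper,east}; B={lake,west}).
Every remaining group overlaps one of these, and no 3 of the listed groups are pairwise disjoint, so 2 is the maximum.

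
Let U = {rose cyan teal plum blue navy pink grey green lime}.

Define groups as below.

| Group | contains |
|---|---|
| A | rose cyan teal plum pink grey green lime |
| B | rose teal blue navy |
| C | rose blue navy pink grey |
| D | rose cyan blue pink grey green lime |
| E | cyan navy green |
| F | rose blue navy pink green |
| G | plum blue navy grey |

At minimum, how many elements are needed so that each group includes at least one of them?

2

The 2 elements {navy, pink} hit every group.
No single element lies in every group, so at least 2 are needed and 2 is optimal.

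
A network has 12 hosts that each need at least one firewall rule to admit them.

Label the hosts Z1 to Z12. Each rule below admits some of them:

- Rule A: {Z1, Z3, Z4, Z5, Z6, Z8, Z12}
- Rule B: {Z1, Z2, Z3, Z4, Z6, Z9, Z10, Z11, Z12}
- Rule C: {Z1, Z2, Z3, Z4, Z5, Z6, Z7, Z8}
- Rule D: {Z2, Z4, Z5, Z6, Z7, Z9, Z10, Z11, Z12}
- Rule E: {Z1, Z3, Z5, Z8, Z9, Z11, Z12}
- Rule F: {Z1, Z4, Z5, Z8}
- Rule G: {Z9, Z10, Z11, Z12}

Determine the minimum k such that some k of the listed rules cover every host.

A and D together: A ∪ D = {Z1, Z2, Z3, Z4, Z5, Z6, Z7, Z8, Z9, Z10, Z11, Z12} — every host is covered.
No single rule has all 12 hosts (the largest, B, has 9), so 2 is optimal.

2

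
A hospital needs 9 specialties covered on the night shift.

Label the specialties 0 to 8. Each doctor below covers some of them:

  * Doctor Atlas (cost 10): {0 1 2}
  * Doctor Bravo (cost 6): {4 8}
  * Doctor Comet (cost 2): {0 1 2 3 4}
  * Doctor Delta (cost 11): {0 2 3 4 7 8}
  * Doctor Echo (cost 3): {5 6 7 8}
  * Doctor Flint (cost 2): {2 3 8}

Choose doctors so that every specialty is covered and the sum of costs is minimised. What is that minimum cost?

5

Comet, Echo together cover every specialty (Comet ∪ Echo = {0, 1, 2, 3, 4, 5, 6, 7, 8}); total cost 2 + 3 = 5.
No covering selection has total cost below 5.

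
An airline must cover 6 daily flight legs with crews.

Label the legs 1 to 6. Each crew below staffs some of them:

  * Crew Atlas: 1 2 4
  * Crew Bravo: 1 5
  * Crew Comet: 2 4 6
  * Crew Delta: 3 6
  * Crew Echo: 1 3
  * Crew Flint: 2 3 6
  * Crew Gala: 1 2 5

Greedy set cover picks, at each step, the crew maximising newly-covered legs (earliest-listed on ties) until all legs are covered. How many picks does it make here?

3

Greedy: pick Atlas (covers 3 new) → pick Delta (covers 2 new) → pick Bravo (covers 1 new). Total picks: 3.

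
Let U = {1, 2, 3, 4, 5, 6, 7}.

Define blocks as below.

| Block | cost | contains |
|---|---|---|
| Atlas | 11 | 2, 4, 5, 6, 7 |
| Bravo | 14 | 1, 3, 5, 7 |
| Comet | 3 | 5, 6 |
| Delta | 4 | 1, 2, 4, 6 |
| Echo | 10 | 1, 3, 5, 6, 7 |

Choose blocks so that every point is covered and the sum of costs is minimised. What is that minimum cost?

14

Delta, Echo together cover every point (Delta ∪ Echo = {1, 2, 3, 4, 5, 6, 7}); total cost 4 + 10 = 14.
The greedy pick Delta, Comet, Echo costs 17; no covering selection beats 14.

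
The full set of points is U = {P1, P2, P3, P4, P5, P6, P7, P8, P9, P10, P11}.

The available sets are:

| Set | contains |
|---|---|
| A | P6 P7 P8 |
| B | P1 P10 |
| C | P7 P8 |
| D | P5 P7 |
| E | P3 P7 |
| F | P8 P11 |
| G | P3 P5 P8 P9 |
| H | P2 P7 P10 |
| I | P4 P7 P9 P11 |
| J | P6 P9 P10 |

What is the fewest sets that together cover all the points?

5

Take {A, B, G, H, I}. Their union is {P1, P2, P3, P4, P5, P6, P7, P8, P9, P10, P11}, which is all 11 points.
No 4 of the 10 sets cover everything (all 210 combinations miss at least one point), so 5 is optimal.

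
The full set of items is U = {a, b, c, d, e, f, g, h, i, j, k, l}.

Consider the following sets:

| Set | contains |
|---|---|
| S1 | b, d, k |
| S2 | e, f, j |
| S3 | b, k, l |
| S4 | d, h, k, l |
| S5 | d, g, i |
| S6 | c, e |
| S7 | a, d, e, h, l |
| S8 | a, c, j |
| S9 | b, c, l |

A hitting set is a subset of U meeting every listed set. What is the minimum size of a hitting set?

Take T = {b, c, d, e}. Each listed set contains at least one of these, so T is a hitting set of size 4.
No choice of 3 items meets every set, so 4 is the minimum.

4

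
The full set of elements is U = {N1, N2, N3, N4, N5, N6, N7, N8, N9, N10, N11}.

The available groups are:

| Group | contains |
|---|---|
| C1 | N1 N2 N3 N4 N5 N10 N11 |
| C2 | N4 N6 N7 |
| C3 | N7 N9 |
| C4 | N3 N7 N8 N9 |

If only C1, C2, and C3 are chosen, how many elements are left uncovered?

1

Union of C1, C2, C3 = {N1, N2, N3, N4, N5, N6, N7, N9, N10, N11}.
Not covered: N8 — 1 element.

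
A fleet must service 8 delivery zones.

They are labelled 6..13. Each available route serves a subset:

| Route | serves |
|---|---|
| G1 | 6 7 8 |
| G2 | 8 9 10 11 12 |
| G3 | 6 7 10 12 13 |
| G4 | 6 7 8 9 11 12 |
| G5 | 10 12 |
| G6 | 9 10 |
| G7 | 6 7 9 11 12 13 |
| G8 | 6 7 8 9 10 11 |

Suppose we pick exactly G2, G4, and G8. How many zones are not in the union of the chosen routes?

1

Union of G2, G4, G8 = {6, 7, 8, 9, 10, 11, 12}.
Not covered: 13 — 1 zone.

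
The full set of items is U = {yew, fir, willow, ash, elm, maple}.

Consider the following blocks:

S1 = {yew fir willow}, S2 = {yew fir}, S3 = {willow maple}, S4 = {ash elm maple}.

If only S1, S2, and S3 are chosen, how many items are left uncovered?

2

Union of S1, S2, S3 = {yew, fir, willow, maple}.
Not covered: ash, elm — 2 items.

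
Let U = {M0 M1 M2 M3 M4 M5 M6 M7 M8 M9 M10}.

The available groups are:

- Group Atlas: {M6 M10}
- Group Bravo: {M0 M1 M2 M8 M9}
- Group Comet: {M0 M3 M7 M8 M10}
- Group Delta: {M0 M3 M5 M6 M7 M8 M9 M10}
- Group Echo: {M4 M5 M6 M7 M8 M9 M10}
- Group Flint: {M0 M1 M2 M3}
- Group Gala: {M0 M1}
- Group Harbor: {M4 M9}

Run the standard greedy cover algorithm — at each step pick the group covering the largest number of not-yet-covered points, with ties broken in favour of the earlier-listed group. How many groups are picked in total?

3

Greedy: pick Delta (covers 8 new) → pick Bravo (covers 2 new) → pick Echo (covers 1 new). Total picks: 3.
(The true minimum cover uses only 2 groups, so greedy is not optimal here.)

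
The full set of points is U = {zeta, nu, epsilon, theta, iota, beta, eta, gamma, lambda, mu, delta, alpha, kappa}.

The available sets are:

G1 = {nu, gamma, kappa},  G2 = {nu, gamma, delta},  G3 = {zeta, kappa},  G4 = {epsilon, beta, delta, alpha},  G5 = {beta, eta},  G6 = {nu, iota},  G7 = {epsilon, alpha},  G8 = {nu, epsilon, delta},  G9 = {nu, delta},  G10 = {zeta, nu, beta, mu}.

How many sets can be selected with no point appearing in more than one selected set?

G3, G5, G6, G7 are pairwise disjoint (G3={zeta,kappa}; G5={beta,eta}; G6={nu,iota}; G7={epsilon,alpha}).
Every remaining set overlaps one of these, and no 5 of the listed sets are pairwise disjoint, so 4 is the maximum.

4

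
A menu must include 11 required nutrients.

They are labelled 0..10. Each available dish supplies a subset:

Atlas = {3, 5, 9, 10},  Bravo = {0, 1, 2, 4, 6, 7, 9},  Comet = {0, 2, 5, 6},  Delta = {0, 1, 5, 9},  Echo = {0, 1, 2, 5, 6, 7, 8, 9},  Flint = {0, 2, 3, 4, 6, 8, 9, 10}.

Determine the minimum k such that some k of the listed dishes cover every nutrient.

2

Echo and Flint together: Echo ∪ Flint = {0, 1, 2, 3, 4, 5, 6, 7, 8, 9, 10} — every nutrient is covered.
No single dish has all 11 nutrients (the largest, Echo, has 8), so 2 is optimal.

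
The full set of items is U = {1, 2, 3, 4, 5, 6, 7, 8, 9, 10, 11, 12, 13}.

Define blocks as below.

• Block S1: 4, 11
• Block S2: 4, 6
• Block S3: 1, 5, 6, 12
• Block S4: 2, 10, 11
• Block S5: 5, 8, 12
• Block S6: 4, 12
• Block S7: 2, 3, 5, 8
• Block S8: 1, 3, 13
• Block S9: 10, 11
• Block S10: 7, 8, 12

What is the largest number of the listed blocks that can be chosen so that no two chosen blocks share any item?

4

S2, S4, S5, S8 are pairwise disjoint (S2={4,6}; S4={2,10,11}; S5={5,8,12}; S8={1,3,13}).
Every remaining block overlaps one of these, and no 5 of the listed blocks are pairwise disjoint, so 4 is the maximum.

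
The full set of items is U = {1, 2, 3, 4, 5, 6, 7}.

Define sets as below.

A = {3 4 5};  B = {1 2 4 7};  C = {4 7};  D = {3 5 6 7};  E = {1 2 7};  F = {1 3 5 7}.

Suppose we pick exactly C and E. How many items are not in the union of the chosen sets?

Union of C, E = {1, 2, 4, 7}.
Not covered: 3, 5, 6 — 3 items.

3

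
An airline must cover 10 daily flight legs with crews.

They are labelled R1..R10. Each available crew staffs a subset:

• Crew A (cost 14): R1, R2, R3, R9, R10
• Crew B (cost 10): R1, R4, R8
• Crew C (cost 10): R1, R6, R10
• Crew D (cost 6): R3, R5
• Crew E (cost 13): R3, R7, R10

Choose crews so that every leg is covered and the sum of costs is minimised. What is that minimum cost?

53

A, B, C, D, E together cover every leg (A ∪ B ∪ C ∪ D ∪ E = {R1, R2, R3, R4, R5, R6, R7, R8, R9, R10}); total cost 14 + 10 + 10 + 6 + 13 = 53.
No covering selection has total cost below 53.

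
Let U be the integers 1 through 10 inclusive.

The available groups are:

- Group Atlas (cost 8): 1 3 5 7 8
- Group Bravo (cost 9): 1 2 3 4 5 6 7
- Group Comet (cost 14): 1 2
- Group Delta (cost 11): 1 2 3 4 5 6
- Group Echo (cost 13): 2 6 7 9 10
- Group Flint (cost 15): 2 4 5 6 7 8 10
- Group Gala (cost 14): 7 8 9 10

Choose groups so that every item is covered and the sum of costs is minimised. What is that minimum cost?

Bravo, Gala together cover every item (Bravo ∪ Gala = {1, 2, 3, 4, 5, 6, 7, 8, 9, 10}); total cost 9 + 14 = 23.
No covering selection has total cost below 23.

23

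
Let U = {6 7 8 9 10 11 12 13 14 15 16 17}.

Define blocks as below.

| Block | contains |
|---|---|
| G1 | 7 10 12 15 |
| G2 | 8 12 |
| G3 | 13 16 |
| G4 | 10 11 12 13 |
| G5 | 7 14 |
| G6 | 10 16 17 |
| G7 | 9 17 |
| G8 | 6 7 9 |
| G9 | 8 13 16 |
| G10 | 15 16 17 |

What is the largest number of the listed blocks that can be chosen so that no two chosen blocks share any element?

G2, G3, G5, G7 are pairwise disjoint (G2={8,12}; G3={13,16}; G5={7,14}; G7={9,17}).
Every remaining block overlaps one of these, and no 5 of the listed blocks are pairwise disjoint, so 4 is the maximum.

4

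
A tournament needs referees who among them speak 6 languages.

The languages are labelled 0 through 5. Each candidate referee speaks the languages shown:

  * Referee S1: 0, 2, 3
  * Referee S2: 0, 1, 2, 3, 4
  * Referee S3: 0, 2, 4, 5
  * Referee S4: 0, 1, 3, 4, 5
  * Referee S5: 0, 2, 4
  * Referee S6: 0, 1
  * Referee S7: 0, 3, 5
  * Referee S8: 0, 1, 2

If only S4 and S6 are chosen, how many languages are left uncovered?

1

Union of S4, S6 = {0, 1, 3, 4, 5}.
Not covered: 2 — 1 language.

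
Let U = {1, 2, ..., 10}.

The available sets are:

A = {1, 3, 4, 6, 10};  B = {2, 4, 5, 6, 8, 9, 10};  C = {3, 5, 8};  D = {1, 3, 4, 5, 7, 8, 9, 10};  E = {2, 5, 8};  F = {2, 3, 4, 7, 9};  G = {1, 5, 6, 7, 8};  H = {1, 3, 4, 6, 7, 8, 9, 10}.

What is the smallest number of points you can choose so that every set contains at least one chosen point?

The 2 points {4, 5} hit every set.
The sets A, E are pairwise disjoint, so any hitting set needs a separate point for each — at least 2. Hence 2 is optimal.

2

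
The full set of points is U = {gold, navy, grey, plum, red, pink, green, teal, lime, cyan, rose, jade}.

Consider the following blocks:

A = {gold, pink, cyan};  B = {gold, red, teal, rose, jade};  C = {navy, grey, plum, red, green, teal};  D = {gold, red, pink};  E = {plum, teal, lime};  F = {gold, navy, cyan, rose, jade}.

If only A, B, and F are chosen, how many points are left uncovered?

Union of A, B, F = {gold, navy, red, pink, teal, cyan, rose, jade}.
Not covered: grey, plum, green, lime — 4 points.

4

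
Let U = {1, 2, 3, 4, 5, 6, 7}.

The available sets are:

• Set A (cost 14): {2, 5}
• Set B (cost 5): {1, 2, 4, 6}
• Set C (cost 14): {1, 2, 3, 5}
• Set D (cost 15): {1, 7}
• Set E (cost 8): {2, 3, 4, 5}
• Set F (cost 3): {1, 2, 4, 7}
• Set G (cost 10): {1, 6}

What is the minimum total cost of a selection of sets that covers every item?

B, E, F together cover every item (B ∪ E ∪ F = {1, 2, 3, 4, 5, 6, 7}); total cost 5 + 8 + 3 = 16.
No covering selection has total cost below 16.

16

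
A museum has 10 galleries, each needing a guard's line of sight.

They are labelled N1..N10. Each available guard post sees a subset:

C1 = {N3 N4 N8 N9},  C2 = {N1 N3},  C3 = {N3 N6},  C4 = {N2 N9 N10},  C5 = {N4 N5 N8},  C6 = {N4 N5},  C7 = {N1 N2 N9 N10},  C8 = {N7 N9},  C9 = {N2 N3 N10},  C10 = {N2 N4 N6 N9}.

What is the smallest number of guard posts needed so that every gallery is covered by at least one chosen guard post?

Take {C3, C5, C7, C8}. Their union is {N1, N2, N3, N4, N5, N6, N7, N8, N9, N10}, which is all 10 galleries.
Only C8 contains N7, so C8 is forced; the remaining 8 galleries need at least 3 more guard posts (each remaining guard post adds at most 3) — so at least 4 guard posts are needed, and 4 is optimal.

4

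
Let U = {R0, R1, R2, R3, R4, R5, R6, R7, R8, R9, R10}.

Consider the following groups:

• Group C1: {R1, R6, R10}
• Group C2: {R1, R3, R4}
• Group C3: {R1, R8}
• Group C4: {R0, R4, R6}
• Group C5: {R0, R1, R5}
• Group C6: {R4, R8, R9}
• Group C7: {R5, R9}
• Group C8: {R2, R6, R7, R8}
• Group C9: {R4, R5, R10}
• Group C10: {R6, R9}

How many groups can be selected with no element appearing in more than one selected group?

3

C3, C9, C10 are pairwise disjoint (C3={R1,R8}; C9={R4,R5,R10}; C10={R6,R9}).
Every remaining group overlaps one of these, and no 4 of the listed groups are pairwise disjoint, so 3 is the maximum.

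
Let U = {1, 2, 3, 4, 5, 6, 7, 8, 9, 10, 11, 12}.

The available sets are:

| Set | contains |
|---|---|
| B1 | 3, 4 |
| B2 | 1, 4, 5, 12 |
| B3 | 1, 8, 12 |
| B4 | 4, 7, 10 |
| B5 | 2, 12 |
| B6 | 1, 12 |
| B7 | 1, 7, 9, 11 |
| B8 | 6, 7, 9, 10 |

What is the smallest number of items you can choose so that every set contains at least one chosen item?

3

Take H = {4, 7, 12}. Each listed set contains at least one of these, so H is a hitting set of size 3.
The sets B1, B5, B7 are pairwise disjoint, so any hitting set needs a separate item for each — at least 3. Hence 3 is optimal.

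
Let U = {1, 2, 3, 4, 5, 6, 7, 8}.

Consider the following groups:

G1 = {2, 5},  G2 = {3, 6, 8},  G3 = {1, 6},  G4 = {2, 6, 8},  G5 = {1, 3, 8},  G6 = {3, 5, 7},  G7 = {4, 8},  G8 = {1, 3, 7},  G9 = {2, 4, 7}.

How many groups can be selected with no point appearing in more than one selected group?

3

G1, G3, G7 are pairwise disjoint (G1={2,5}; G3={1,6}; G7={4,8}).
Every remaining group overlaps one of these, and no 4 of the listed groups are pairwise disjoint, so 3 is the maximum.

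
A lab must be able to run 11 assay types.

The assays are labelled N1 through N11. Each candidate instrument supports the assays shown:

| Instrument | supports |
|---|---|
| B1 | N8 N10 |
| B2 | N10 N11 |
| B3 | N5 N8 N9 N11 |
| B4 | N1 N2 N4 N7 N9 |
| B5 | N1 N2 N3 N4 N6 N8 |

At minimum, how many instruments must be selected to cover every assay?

Take {B1, B3, B4, B5}. Their union is {N1, N2, N3, N4, N5, N6, N7, N8, N9, N10, N11}, which is all 11 assays.
No 3 of the 5 instruments cover everything (all 10 combinations miss at least one assay), so 4 is optimal.

4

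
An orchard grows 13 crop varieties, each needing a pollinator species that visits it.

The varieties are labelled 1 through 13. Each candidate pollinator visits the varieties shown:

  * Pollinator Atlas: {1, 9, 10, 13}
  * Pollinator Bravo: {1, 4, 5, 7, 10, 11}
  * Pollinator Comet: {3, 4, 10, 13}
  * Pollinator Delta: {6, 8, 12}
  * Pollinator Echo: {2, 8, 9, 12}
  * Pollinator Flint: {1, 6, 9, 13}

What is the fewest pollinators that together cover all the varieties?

Take {Bravo, Comet, Delta, Echo}. Their union is {1, 2, 3, 4, 5, 6, 7, 8, 9, 10, 11, 12, 13}, which is all 13 varieties.
Only Comet contains 3, so Comet is forced; the remaining 9 varieties need at least 3 more pollinators (each remaining pollinator adds at most 4) — so at least 4 pollinators are needed, and 4 is optimal.

4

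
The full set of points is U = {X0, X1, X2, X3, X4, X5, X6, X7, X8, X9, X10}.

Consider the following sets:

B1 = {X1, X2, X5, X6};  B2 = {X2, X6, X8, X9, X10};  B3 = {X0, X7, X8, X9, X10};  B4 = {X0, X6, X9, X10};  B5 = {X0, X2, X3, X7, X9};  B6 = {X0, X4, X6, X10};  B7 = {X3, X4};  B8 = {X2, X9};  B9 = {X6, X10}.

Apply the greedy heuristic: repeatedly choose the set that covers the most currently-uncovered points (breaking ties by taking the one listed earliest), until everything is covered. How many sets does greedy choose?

Greedy: pick B2 (covers 5 new) → pick B5 (covers 3 new) → pick B1 (covers 2 new) → pick B6 (covers 1 new). Total picks: 4.
(The true minimum cover uses only 3 sets, so greedy is not optimal here.)

4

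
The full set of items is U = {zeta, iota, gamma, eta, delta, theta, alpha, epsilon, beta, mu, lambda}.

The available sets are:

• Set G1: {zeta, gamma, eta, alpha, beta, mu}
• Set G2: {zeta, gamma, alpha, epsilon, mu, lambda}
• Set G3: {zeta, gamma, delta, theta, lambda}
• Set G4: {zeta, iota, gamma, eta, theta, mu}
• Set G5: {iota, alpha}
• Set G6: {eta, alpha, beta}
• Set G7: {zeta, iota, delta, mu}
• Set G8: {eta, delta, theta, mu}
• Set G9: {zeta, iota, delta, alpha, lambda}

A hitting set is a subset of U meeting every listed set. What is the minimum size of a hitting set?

H = {iota, eta, lambda} meets every set (each contains at least one member of H), and |H| = 3.
No choice of 2 items meets every set, so 3 is the minimum.

3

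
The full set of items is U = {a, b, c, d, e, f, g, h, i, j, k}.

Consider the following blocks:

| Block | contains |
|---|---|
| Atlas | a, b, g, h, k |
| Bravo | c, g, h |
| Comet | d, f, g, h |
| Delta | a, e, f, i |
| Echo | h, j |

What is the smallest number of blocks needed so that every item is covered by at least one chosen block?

5

Atlas and Bravo and Comet and Delta and Echo together: Atlas ∪ Bravo ∪ Comet ∪ Delta ∪ Echo = {a, b, c, d, e, f, g, h, i, j, k} — every item is covered.
No 4 of the 5 blocks cover everything (all 5 combinations miss at least one item), so 5 is optimal.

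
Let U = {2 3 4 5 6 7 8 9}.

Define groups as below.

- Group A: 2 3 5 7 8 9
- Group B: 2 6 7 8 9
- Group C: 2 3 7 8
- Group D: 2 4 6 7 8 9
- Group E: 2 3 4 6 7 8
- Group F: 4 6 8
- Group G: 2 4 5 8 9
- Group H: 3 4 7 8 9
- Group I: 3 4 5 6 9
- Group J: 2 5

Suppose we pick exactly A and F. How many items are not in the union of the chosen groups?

Union of A, F = {2, 3, 4, 5, 6, 7, 8, 9} — that's every item, so 0 are uncovered.

0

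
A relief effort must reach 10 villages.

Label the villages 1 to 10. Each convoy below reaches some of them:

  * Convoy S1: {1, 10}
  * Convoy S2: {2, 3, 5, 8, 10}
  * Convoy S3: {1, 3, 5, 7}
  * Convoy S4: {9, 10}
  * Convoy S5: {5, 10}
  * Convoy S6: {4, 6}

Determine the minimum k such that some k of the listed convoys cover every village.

Take {S2, S3, S4, S6}. Their union is {1, 2, 3, 4, 5, 6, 7, 8, 9, 10}, which is all 10 villages.
Only S2 contains 2, so S2 is forced; the remaining 5 villages need at least 3 more convoys (each remaining convoy adds at most 2) — so at least 4 convoys are needed, and 4 is optimal.

4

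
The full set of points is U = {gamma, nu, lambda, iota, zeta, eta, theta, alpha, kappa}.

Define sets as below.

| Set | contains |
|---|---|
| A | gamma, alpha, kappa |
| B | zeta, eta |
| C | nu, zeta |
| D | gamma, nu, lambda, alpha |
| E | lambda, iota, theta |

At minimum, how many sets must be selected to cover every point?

4

A, B, D, and E cover everything between them: the union {gamma, nu, lambda, iota, zeta, eta, theta, alpha, kappa} is all of U.
No 3 of the 5 sets cover everything (all 10 combinations miss at least one point), so 4 is optimal.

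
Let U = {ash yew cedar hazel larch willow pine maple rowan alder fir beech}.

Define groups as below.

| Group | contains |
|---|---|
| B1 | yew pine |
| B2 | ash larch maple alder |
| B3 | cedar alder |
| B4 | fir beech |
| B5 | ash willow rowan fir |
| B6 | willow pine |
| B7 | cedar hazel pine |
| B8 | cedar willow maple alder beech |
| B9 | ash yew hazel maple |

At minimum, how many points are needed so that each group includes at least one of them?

Take H = {ash, pine, alder, beech}. Each listed group contains at least one of these, so H is a hitting set of size 4.
The groups B3, B4, B6, B9 are pairwise disjoint, so any hitting set needs a separate point for each — at least 4. Hence 4 is optimal.

4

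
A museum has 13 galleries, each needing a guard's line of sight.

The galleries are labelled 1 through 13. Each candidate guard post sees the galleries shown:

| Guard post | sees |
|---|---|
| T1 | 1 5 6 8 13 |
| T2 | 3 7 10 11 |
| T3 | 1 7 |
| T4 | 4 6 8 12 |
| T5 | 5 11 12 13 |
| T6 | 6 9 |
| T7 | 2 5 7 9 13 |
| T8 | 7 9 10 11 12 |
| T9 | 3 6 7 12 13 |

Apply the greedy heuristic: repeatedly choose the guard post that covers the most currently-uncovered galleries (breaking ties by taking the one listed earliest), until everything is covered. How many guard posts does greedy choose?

Greedy: pick T1 (covers 5 new) → pick T8 (covers 5 new) → pick T2 (covers 1 new) → pick T4 (covers 1 new) → pick T7 (covers 1 new). Total picks: 5.
(The true minimum cover uses only 4 guard posts, so greedy is not optimal here.)

5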